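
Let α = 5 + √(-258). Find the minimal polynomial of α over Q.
m_α(x) = x^2 - 10x + 283

From α - 5 = √(-258), squaring gives (α - 5)^2 = -258, i.e. α^2 - 10α + 25 = -258, so α^2 - 10α + 283 = 0. The discriminant of x^2 - 10x + 283 is (-10)^2 - 4·(283) = 100 - 1132 = -1032, and 4·(-258) is not a perfect square in Q since -258 is squarefree and ≠ 1. Hence x^2 - 10x + 283 is irreducible over Q and is the minimal polynomial of α.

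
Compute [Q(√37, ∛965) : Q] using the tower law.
[Q(√37, ∛965) : Q] = 6

Let L = Q(√37, ∛965). Since Q(√37) ⊂ L and [Q(√37):Q] = 2, the tower law gives 2 | [L:Q]. Likewise Q(∛965) ⊂ L with [Q(∛965):Q] = 3 (because 965 is not a perfect cube), so 3 | [L:Q]. As gcd(2,3) = 1, [L:Q] is divisible by 6. Conversely L is generated over Q by √37 and ∛965, so [L:Q] ≤ 2·3 = 6. Therefore [Q(√37, ∛965) : Q] = 6.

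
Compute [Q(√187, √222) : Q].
[Q(√187, √222) : Q] = 4

[Q(√187):Q] = 2 (min poly x^2 - 187, irreducible since 187 is squarefree > 1). For the top step, suppose √222 ∈ Q(√187), say √222 = c + d√187 with c, d ∈ Q. Squaring: 222 = c^2 + 187d^2 + 2cd√187. Since √187 ∉ Q this forces 2cd = 0. If d = 0 then √222 = c ∈ Q, contradicting 222 squarefree > 1. If c = 0 then 222 = 187d^2, so 187·222 = (187d)^2 is a perfect square in Q — but 187·222 = 41514 is not a perfect square (since 187 and 222 are distinct squarefree integers). Contradiction. Hence √222 ∉ Q(√187), so x^2 - 222 stays irreducible over Q(√187) and [Q(√187, √222) : Q(√187)] = 2. By the tower law, [Q(√187, √222) : Q] = 2 · 2 = 4.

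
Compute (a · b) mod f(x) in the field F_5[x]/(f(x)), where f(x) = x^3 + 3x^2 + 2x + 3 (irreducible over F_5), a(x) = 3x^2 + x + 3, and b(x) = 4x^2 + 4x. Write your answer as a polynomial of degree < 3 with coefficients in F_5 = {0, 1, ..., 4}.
a · b ≡ 2x^2 + x (mod f(x))

Multiply in F_5[x]: a(x)·b(x) = (3x^2 + x + 3)·(4x^2 + 4x) = 2x^4 + x^3 + x^2 + 2x. This has degree ≥ 3, so divide by f(x) over F_5: 2x^4 + x^3 + x^2 + 2x = (2x)·(x^3 + 3x^2 + 2x + 3) + (2x^2 + x). Hence a·b ≡ 2x^2 + x (mod f). (F_5[x]/(f) is a field with 5^3 = 125 elements since f is irreducible of degree 3.)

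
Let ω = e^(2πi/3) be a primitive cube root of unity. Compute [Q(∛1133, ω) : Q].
[Q(∛1133, ω) : Q] = 6

[Q(∛1133):Q] = 3 (min poly x^3 - 1133, irreducible since 1133 is not a perfect cube). [Q(ω):Q] = 2 (min poly x^2 + x + 1). Since Q(∛1133) ⊂ R and ω ∉ R, we have ω ∉ Q(∛1133), so x^2 + x + 1 remains irreducible over Q(∛1133) and [Q(∛1133, ω) : Q(∛1133)] = 2. By the tower law, [Q(∛1133, ω) : Q] = 3 · 2 = 6. (In fact Q(∛1133, ω) is the splitting field of x^3 - 1133 over Q.)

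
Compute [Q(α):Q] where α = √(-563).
[Q(α):Q] = 2

[Q(α):Q] equals the degree of the minimal polynomial of α. Here α^2 = -563 and x^2 + 563 is irreducible (d = -563 is squarefree, ≠ 1, hence not a square), so deg(m_α) = 2. Thus [Q(α):Q] = 2.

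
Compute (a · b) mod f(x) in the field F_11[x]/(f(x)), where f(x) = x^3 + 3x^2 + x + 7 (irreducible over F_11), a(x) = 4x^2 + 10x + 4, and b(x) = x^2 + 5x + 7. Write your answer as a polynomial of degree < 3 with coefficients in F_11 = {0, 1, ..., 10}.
a · b ≡ 2x^2 + 1 (mod f(x))

Multiply in F_11[x]: a(x)·b(x) = (4x^2 + 10x + 4)·(x^2 + 5x + 7) = 4x^4 + 8x^3 + 5x^2 + 2x + 6. This has degree ≥ 3, so divide by f(x) over F_11: 4x^4 + 8x^3 + 5x^2 + 2x + 6 = (4x + 7)·(x^3 + 3x^2 + x + 7) + (2x^2 + 1). Hence a·b ≡ 2x^2 + 1 (mod f). (F_11[x]/(f) is a field with 11^3 = 1331 elements since f is irreducible of degree 3.)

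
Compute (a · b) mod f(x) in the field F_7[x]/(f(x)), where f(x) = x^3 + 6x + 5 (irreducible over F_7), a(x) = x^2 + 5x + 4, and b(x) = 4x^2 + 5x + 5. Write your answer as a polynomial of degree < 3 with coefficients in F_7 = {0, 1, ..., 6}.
a · b ≡ x^2 + x (mod f(x))

Multiply in F_7[x]: a(x)·b(x) = (x^2 + 5x + 4)·(4x^2 + 5x + 5) = 4x^4 + 4x^3 + 4x^2 + 3x + 6. This has degree ≥ 3, so divide by f(x) over F_7: 4x^4 + 4x^3 + 4x^2 + 3x + 6 = (4x + 4)·(x^3 + 6x + 5) + (x^2 + x). Hence a·b ≡ x^2 + x (mod f). (F_7[x]/(f) is a field with 7^3 = 343 elements since f is irreducible of degree 3.)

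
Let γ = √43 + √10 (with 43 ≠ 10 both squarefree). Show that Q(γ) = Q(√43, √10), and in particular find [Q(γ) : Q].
[Q(γ) : Q] = 4 (equivalently, Q(γ) = Q(√43, √10))

Obviously Q(γ) ⊆ Q(√43, √10), and [Q(√43, √10):Q] = 4 (since 43, 10 are distinct squarefree integers > 1 with 430 not a perfect square). To show equality we compute the minimal polynomial of γ. From γ = √43 + √10: γ^2 = 43 + 2√(430) + 10 = 53 + 2√(430), so γ^2 - 53 = 2√(430); squaring, (γ^2 - 53)^2 = 4·430, i.e. γ^4 - 106γ^2 + 2809 - 1720 = 0, i.e. γ^4 - 106γ^2 + 1089 = 0. So γ is a root of x^4 - 106x^2 + 1089. This polynomial is irreducible over Q: it has no rational root (each ±√43 ± √10 is irrational), and any factorization into two quadratics over Q would force √(430) ∈ Q (pairing opposite roots) or √43, √10 ∈ Q (other pairings), all impossible. Hence [Q(γ):Q] = 4 = [Q(√43, √10):Q], so Q(γ) = Q(√43, √10).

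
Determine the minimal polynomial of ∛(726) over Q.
m_α(x) = x^3 - 726

α satisfies α^3 = 726, so x^3 - 726 annihilates α. By the rational root test, a rational root p/q (in lowest terms) of x^3 - 726 would satisfy p^3 = 726 q^3, forcing q = 1 and p^3 = 726; but 726 is not a perfect cube, contradiction. A monic cubic over Q with no rational root is irreducible (any nontrivial factorization would include a linear factor). Hence x^3 - 726 is the minimal polynomial of α, and in particular [Q(α):Q] = 3.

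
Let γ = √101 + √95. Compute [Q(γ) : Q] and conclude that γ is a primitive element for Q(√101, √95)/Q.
[Q(γ) : Q] = 4 (equivalently, Q(γ) = Q(√101, √95))

Obviously Q(γ) ⊆ Q(√101, √95), and [Q(√101, √95):Q] = 4 (since 101, 95 are distinct squarefree integers > 1 with 9595 not a perfect square). To show equality we compute the minimal polynomial of γ. From γ = √101 + √95: γ^2 = 101 + 2√(9595) + 95 = 196 + 2√(9595), so γ^2 - 196 = 2√(9595); squaring, (γ^2 - 196)^2 = 4·9595, i.e. γ^4 - 392γ^2 + 38416 - 38380 = 0, i.e. γ^4 - 392γ^2 + 36 = 0. So γ is a root of x^4 - 392x^2 + 36. This polynomial is irreducible over Q: it has no rational root (each ±√101 ± √95 is irrational), and any factorization into two quadratics over Q would force √(9595) ∈ Q (pairing opposite roots) or √101, √95 ∈ Q (other pairings), all impossible. Hence [Q(γ):Q] = 4 = [Q(√101, √95):Q], so Q(γ) = Q(√101, √95).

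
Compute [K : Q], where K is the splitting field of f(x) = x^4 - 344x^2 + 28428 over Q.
[K : Q] = 4

Solving the quadratic in x^2: x^2 = (344 ± √(344^2 - 4·28428))/2 = (344 ± √4624)/2 = (344 ± 68)/2, giving x^2 = 138 or x^2 = 206. So f(x) = (x^2 - 138)(x^2 - 206) and the roots of f are ±√138, ±√206. Hence the splitting field is K = Q(√138, √206). Since 138 and 206 are distinct squarefree integers > 1, their product 28428 is not a perfect square, so √206 ∉ Q(√138). By the tower law [K:Q] = [Q(√138,√206):Q(√138)] · [Q(√138):Q] = 2 · 2 = 4.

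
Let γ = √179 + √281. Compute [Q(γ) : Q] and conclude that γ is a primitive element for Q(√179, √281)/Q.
[Q(γ) : Q] = 4 (equivalently, Q(γ) = Q(√179, √281))

Obviously Q(γ) ⊆ Q(√179, √281), and [Q(√179, √281):Q] = 4 (since 179, 281 are distinct squarefree integers > 1 with 50299 not a perfect square). To show equality we compute the minimal polynomial of γ. From γ = √179 + √281: γ^2 = 179 + 2√(50299) + 281 = 460 + 2√(50299), so γ^2 - 460 = 2√(50299); squaring, (γ^2 - 460)^2 = 4·50299, i.e. γ^4 - 920γ^2 + 211600 - 201196 = 0, i.e. γ^4 - 920γ^2 + 10404 = 0. So γ is a root of x^4 - 920x^2 + 10404. This polynomial is irreducible over Q: it has no rational root (each ±√179 ± √281 is irrational), and any factorization into two quadratics over Q would force √(50299) ∈ Q (pairing opposite roots) or √179, √281 ∈ Q (other pairings), all impossible. Hence [Q(γ):Q] = 4 = [Q(√179, √281):Q], so Q(γ) = Q(√179, √281).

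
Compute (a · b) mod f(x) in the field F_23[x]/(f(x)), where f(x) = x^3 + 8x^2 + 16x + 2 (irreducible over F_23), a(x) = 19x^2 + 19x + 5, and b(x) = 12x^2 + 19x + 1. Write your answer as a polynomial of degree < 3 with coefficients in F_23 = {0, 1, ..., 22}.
a · b ≡ 2x^2 + 6x + 14 (mod f(x))

Multiply in F_23[x]: a(x)·b(x) = (19x^2 + 19x + 5)·(12x^2 + 19x + 1) = 21x^4 + 14x^3 + 3x^2 + 22x + 5. This has degree ≥ 3, so divide by f(x) over F_23: 21x^4 + 14x^3 + 3x^2 + 22x + 5 = (21x + 7)·(x^3 + 8x^2 + 16x + 2) + (2x^2 + 6x + 14). Hence a·b ≡ 2x^2 + 6x + 14 (mod f). (F_23[x]/(f) is a field with 23^3 = 12167 elements since f is irreducible of degree 3.)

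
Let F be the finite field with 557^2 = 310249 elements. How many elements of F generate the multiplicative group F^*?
There are φ(310248) = 99360 primitive elements

F_q^* is cyclic of order q - 1 = 310248. A cyclic group of order m has exactly φ(m) generators. Here m = 310248 = 2^3 · 3^2 · 31 · 139, so the number of primitive elements is φ(310248) = 99360.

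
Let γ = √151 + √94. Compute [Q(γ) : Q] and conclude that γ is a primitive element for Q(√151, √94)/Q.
[Q(γ) : Q] = 4 (equivalently, Q(γ) = Q(√151, √94))

Obviously Q(γ) ⊆ Q(√151, √94), and [Q(√151, √94):Q] = 4 (since 151, 94 are distinct squarefree integers > 1 with 14194 not a perfect square). To show equality we compute the minimal polynomial of γ. From γ = √151 + √94: γ^2 = 151 + 2√(14194) + 94 = 245 + 2√(14194), so γ^2 - 245 = 2√(14194); squaring, (γ^2 - 245)^2 = 4·14194, i.e. γ^4 - 490γ^2 + 60025 - 56776 = 0, i.e. γ^4 - 490γ^2 + 3249 = 0. So γ is a root of x^4 - 490x^2 + 3249. This polynomial is irreducible over Q: it has no rational root (each ±√151 ± √94 is irrational), and any factorization into two quadratics over Q would force √(14194) ∈ Q (pairing opposite roots) or √151, √94 ∈ Q (other pairings), all impossible. Hence [Q(γ):Q] = 4 = [Q(√151, √94):Q], so Q(γ) = Q(√151, √94).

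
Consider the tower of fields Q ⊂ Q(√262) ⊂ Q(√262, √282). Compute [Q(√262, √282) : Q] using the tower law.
[Q(√262, √282) : Q] = 4

[Q(√262):Q] = 2 (min poly x^2 - 262, irreducible since 262 is squarefree > 1). For the top step, suppose √282 ∈ Q(√262), say √282 = c + d√262 with c, d ∈ Q. Squaring: 282 = c^2 + 262d^2 + 2cd√262. Since √262 ∉ Q this forces 2cd = 0. If d = 0 then √282 = c ∈ Q, contradicting 282 squarefree > 1. If c = 0 then 282 = 262d^2, so 262·282 = (262d)^2 is a perfect square in Q — but 262·282 = 73884 is not a perfect square (since 262 and 282 are distinct squarefree integers). Contradiction. Hence √282 ∉ Q(√262), so x^2 - 282 stays irreducible over Q(√262) and [Q(√262, √282) : Q(√262)] = 2. By the tower law, [Q(√262, √282) : Q] = 2 · 2 = 4.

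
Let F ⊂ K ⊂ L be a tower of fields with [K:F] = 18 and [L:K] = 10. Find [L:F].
[L:F] = 180

The tower law says that for any tower of field extensions F ⊂ K ⊂ L with finite degrees, [L:F] = [L:K] · [K:F]. Here this gives [L:F] = 10 · 18 = 180.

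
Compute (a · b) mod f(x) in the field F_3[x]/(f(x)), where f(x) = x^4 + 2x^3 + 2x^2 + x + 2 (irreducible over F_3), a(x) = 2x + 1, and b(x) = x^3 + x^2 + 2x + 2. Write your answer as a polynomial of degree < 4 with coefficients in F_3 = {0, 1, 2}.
a · b ≡ 2x^3 + x^2 + x + 1 (mod f(x))

Multiply in F_3[x]: a(x)·b(x) = (2x + 1)·(x^3 + x^2 + 2x + 2) = 2x^4 + 2x^2 + 2. This has degree ≥ 4, so divide by f(x) over F_3: 2x^4 + 2x^2 + 2 = (2)·(x^4 + 2x^3 + 2x^2 + x + 2) + (2x^3 + x^2 + x + 1). Hence a·b ≡ 2x^3 + x^2 + x + 1 (mod f). (F_3[x]/(f) is a field with 3^4 = 81 elements since f is irreducible of degree 4.)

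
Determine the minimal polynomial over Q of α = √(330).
m_α(x) = x^2 - 330

α satisfies α^2 - 330 = 0, so x^2 - 330 annihilates α. Since d = 330 is squarefree and ≠ 1, it is not a perfect square in Q, so x^2 - 330 has no rational root and is therefore irreducible over Q (a degree-2 polynomial over a field is irreducible iff it has no root). Hence m_α(x) = x^2 - 330.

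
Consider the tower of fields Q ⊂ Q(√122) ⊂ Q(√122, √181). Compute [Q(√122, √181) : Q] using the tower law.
[Q(√122, √181) : Q] = 4

[Q(√122):Q] = 2 (min poly x^2 - 122, irreducible since 122 is squarefree > 1). For the top step, suppose √181 ∈ Q(√122), say √181 = c + d√122 with c, d ∈ Q. Squaring: 181 = c^2 + 122d^2 + 2cd√122. Since √122 ∉ Q this forces 2cd = 0. If d = 0 then √181 = c ∈ Q, contradicting 181 squarefree > 1. If c = 0 then 181 = 122d^2, so 122·181 = (122d)^2 is a perfect square in Q — but 122·181 = 22082 is not a perfect square (since 122 and 181 are distinct squarefree integers). Contradiction. Hence √181 ∉ Q(√122), so x^2 - 181 stays irreducible over Q(√122) and [Q(√122, √181) : Q(√122)] = 2. By the tower law, [Q(√122, √181) : Q] = 2 · 2 = 4.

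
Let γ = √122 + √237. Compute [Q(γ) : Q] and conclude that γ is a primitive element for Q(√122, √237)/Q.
[Q(γ) : Q] = 4 (equivalently, Q(γ) = Q(√122, √237))

Obviously Q(γ) ⊆ Q(√122, √237), and [Q(√122, √237):Q] = 4 (since 122, 237 are distinct squarefree integers > 1 with 28914 not a perfect square). To show equality we compute the minimal polynomial of γ. From γ = √122 + √237: γ^2 = 122 + 2√(28914) + 237 = 359 + 2√(28914), so γ^2 - 359 = 2√(28914); squaring, (γ^2 - 359)^2 = 4·28914, i.e. γ^4 - 718γ^2 + 128881 - 115656 = 0, i.e. γ^4 - 718γ^2 + 13225 = 0. So γ is a root of x^4 - 718x^2 + 13225. This polynomial is irreducible over Q: it has no rational root (each ±√122 ± √237 is irrational), and any factorization into two quadratics over Q would force √(28914) ∈ Q (pairing opposite roots) or √122, √237 ∈ Q (other pairings), all impossible. Hence [Q(γ):Q] = 4 = [Q(√122, √237):Q], so Q(γ) = Q(√122, √237).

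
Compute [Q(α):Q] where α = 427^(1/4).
[Q(α):Q] = 4

α is a root of x^4 - 427. By Eisenstein's criterion at the prime p = 7 (which divides the constant term 427 but p^2 = 49 does not, since 427 is squarefree), x^4 - 427 is irreducible over Q. Hence [Q(α):Q] = 4.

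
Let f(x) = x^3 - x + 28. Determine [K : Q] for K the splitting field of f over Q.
[K : Q] = 6

By the rational root test, any rational root of the monic integer polynomial f(x) = x^3 - x + 28 must be an integer dividing the constant term 28, i.e. one of ±{1, 2, 4, 7, 14, 28}. Evaluating: f(1) = 28, f(-1) = 28, f(2) = 34, f(-2) = 22, f(4) = 88, f(-4) = -32, f(7) = 364, f(-7) = -308, f(14) = 2758, f(-14) = -2702, f(28) = 21952, f(-28) = -21896; none is 0, so f has no rational root and is therefore irreducible over Q (a cubic with no linear factor over a field is irreducible). For an irreducible cubic, the Galois group is A_3 or S_3 according as the discriminant disc(f) = -4a^3 - 27b^2 = -4·(-1)^3 - 27·(28)^2 = -21164 is or is not a square in Q. Here disc(f) = -21164 is not a perfect square in Q, so the Galois group of f over Q is not contained in A_3 and must be all of S_3. The splitting field has degree |S_3| = 6 over Q, so [K : Q] = 6.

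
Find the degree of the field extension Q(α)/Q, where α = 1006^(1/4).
[Q(α):Q] = 4

α is a root of x^4 - 1006. By Eisenstein's criterion at the prime p = 2 (which divides the constant term 1006 but p^2 = 4 does not, since 1006 is squarefree), x^4 - 1006 is irreducible over Q. Hence [Q(α):Q] = 4.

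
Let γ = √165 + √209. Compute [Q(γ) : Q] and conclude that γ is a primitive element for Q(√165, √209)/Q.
[Q(γ) : Q] = 4 (equivalently, Q(γ) = Q(√165, √209))

Obviously Q(γ) ⊆ Q(√165, √209), and [Q(√165, √209):Q] = 4 (since 165, 209 are distinct squarefree integers > 1 with 34485 not a perfect square). To show equality we compute the minimal polynomial of γ. From γ = √165 + √209: γ^2 = 165 + 2√(34485) + 209 = 374 + 2√(34485), so γ^2 - 374 = 2√(34485); squaring, (γ^2 - 374)^2 = 4·34485, i.e. γ^4 - 748γ^2 + 139876 - 137940 = 0, i.e. γ^4 - 748γ^2 + 1936 = 0. So γ is a root of x^4 - 748x^2 + 1936. This polynomial is irreducible over Q: it has no rational root (each ±√165 ± √209 is irrational), and any factorization into two quadratics over Q would force √(34485) ∈ Q (pairing opposite roots) or √165, √209 ∈ Q (other pairings), all impossible. Hence [Q(γ):Q] = 4 = [Q(√165, √209):Q], so Q(γ) = Q(√165, √209).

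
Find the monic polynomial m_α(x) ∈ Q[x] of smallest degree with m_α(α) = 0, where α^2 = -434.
m_α(x) = x^2 + 434

α satisfies α^2 + 434 = 0, so x^2 + 434 annihilates α. Since d = -434 is squarefree and ≠ 1, it is not a perfect square in Q, so x^2 + 434 has no rational root and is therefore irreducible over Q (a degree-2 polynomial over a field is irreducible iff it has no root). Hence m_α(x) = x^2 + 434.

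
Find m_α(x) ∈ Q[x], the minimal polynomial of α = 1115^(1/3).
m_α(x) = x^3 - 1115

α satisfies α^3 = 1115, so x^3 - 1115 annihilates α. By the rational root test, a rational root p/q (in lowest terms) of x^3 - 1115 would satisfy p^3 = 1115 q^3, forcing q = 1 and p^3 = 1115; but 1115 is not a perfect cube, contradiction. A monic cubic over Q with no rational root is irreducible (any nontrivial factorization would include a linear factor). Hence x^3 - 1115 is the minimal polynomial of α, and in particular [Q(α):Q] = 3.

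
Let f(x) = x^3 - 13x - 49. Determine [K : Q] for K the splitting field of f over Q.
[K : Q] = 6

By the rational root test, any rational root of the monic integer polynomial f(x) = x^3 - 13x - 49 must be an integer dividing the constant term -49, i.e. one of ±{1, 7, 49}. Evaluating: f(1) = -61, f(-1) = -37, f(7) = 203, f(-7) = -301, f(49) = 116963, f(-49) = -117061; none is 0, so f has no rational root and is therefore irreducible over Q (a cubic with no linear factor over a field is irreducible). For an irreducible cubic, the Galois group is A_3 or S_3 according as the discriminant disc(f) = -4a^3 - 27b^2 = -4·(-13)^3 - 27·(-49)^2 = -56039 is or is not a square in Q. Here disc(f) = -56039 is not a perfect square in Q, so the Galois group of f over Q is not contained in A_3 and must be all of S_3. The splitting field has degree |S_3| = 6 over Q, so [K : Q] = 6.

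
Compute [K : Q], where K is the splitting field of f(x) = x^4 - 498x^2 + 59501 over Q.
[K : Q] = 4

Solving the quadratic in x^2: x^2 = (498 ± √(498^2 - 4·59501))/2 = (498 ± √10000)/2 = (498 ± 100)/2, giving x^2 = 299 or x^2 = 199. So f(x) = (x^2 - 299)(x^2 - 199) and the roots of f are ±√299, ±√199. Hence the splitting field is K = Q(√299, √199). Since 299 and 199 are distinct squarefree integers > 1, their product 59501 is not a perfect square, so √199 ∉ Q(√299). By the tower law [K:Q] = [Q(√299,√199):Q(√299)] · [Q(√299):Q] = 2 · 2 = 4.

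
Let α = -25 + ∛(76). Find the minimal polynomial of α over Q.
m_α(x) = x^3 + 75x^2 + 1875x + 15549

Set β = α + 25 = ∛(76), so β^3 = 76. Then (α + 25)^3 - 76 = 0, i.e. α is a root of g(x) = (x + 25)^3 - 76 = x^3 + 75x^2 + 1875x + 15549. Since g(x) = h(x + 25) where h(x) = x^3 - 76, and h is irreducible over Q (because 76 is not a perfect cube, so h has no rational root, and a monic cubic with no rational root is irreducible), g is also irreducible (irreducibility is preserved under the substitution x → x + 25). Hence m_α(x) = x^3 + 75x^2 + 1875x + 15549.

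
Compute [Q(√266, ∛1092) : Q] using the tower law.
[Q(√266, ∛1092) : Q] = 6

Let L = Q(√266, ∛1092). Since Q(√266) ⊂ L and [Q(√266):Q] = 2, the tower law gives 2 | [L:Q]. Likewise Q(∛1092) ⊂ L with [Q(∛1092):Q] = 3 (because 1092 is not a perfect cube), so 3 | [L:Q]. As gcd(2,3) = 1, [L:Q] is divisible by 6. Conversely L is generated over Q by √266 and ∛1092, so [L:Q] ≤ 2·3 = 6. Therefore [Q(√266, ∛1092) : Q] = 6.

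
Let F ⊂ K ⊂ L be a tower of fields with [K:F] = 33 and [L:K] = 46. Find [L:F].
[L:F] = 1518

The tower law says that for any tower of field extensions F ⊂ K ⊂ L with finite degrees, [L:F] = [L:K] · [K:F]. Here this gives [L:F] = 46 · 33 = 1518.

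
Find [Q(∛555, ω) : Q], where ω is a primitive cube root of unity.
[Q(∛555, ω) : Q] = 6

[Q(∛555):Q] = 3 (min poly x^3 - 555, irreducible since 555 is not a perfect cube). [Q(ω):Q] = 2 (min poly x^2 + x + 1). Since Q(∛555) ⊂ R and ω ∉ R, we have ω ∉ Q(∛555), so x^2 + x + 1 remains irreducible over Q(∛555) and [Q(∛555, ω) : Q(∛555)] = 2. By the tower law, [Q(∛555, ω) : Q] = 3 · 2 = 6. (In fact Q(∛555, ω) is the splitting field of x^3 - 555 over Q.)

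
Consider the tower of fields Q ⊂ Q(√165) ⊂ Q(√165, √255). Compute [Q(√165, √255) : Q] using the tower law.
[Q(√165, √255) : Q] = 4

[Q(√165):Q] = 2 (min poly x^2 - 165, irreducible since 165 is squarefree > 1). For the top step, suppose √255 ∈ Q(√165), say √255 = c + d√165 with c, d ∈ Q. Squaring: 255 = c^2 + 165d^2 + 2cd√165. Since √165 ∉ Q this forces 2cd = 0. If d = 0 then √255 = c ∈ Q, contradicting 255 squarefree > 1. If c = 0 then 255 = 165d^2, so 165·255 = (165d)^2 is a perfect square in Q — but 165·255 = 42075 is not a perfect square (since 165 and 255 are distinct squarefree integers). Contradiction. Hence √255 ∉ Q(√165), so x^2 - 255 stays irreducible over Q(√165) and [Q(√165, √255) : Q(√165)] = 2. By the tower law, [Q(√165, √255) : Q] = 2 · 2 = 4.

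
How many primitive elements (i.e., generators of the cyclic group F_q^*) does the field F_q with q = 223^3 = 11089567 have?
There are φ(11089566) = 3596400 primitive elements

F_q^* is cyclic of order q - 1 = 11089566. A cyclic group of order m has exactly φ(m) generators. Here m = 11089566 = 2 · 3^2 · 37 · 16651, so the number of primitive elements is φ(11089566) = 3596400.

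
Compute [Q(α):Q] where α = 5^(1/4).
[Q(α):Q] = 4

α is a root of x^4 - 5. By Eisenstein's criterion at the prime p = 5 (which divides the constant term 5 but p^2 = 25 does not, since 5 is squarefree), x^4 - 5 is irreducible over Q. Hence [Q(α):Q] = 4.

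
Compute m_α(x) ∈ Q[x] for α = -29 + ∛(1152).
m_α(x) = x^3 + 87x^2 + 2523x + 23237

Set β = α + 29 = ∛(1152), so β^3 = 1152. Then (α + 29)^3 - 1152 = 0, i.e. α is a root of g(x) = (x + 29)^3 - 1152 = x^3 + 87x^2 + 2523x + 23237. Since g(x) = h(x + 29) where h(x) = x^3 - 1152, and h is irreducible over Q (because 1152 is not a perfect cube, so h has no rational root, and a monic cubic with no rational root is irreducible), g is also irreducible (irreducibility is preserved under the substitution x → x + 29). Hence m_α(x) = x^3 + 87x^2 + 2523x + 23237.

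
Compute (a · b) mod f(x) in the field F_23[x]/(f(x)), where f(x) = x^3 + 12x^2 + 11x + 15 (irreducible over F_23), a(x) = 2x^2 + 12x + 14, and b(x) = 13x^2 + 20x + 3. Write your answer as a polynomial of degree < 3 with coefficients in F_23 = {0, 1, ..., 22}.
a · b ≡ 16x^2 + 6x + 11 (mod f(x))

Multiply in F_23[x]: a(x)·b(x) = (2x^2 + 12x + 14)·(13x^2 + 20x + 3) = 3x^4 + 12x^3 + 14x^2 + 17x + 19. This has degree ≥ 3, so divide by f(x) over F_23: 3x^4 + 12x^3 + 14x^2 + 17x + 19 = (3x + 22)·(x^3 + 12x^2 + 11x + 15) + (16x^2 + 6x + 11). Hence a·b ≡ 16x^2 + 6x + 11 (mod f). (F_23[x]/(f) is a field with 23^3 = 12167 elements since f is irreducible of degree 3.)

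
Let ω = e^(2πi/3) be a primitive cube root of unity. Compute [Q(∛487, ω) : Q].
[Q(∛487, ω) : Q] = 6

[Q(∛487):Q] = 3 (min poly x^3 - 487, irreducible since 487 is not a perfect cube). [Q(ω):Q] = 2 (min poly x^2 + x + 1). Since Q(∛487) ⊂ R and ω ∉ R, we have ω ∉ Q(∛487), so x^2 + x + 1 remains irreducible over Q(∛487) and [Q(∛487, ω) : Q(∛487)] = 2. By the tower law, [Q(∛487, ω) : Q] = 3 · 2 = 6. (In fact Q(∛487, ω) is the splitting field of x^3 - 487 over Q.)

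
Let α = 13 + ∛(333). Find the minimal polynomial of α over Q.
m_α(x) = x^3 - 39x^2 + 507x - 2530

Set β = α - 13 = ∛(333), so β^3 = 333. Then (α - 13)^3 - 333 = 0, i.e. α is a root of g(x) = (x - 13)^3 - 333 = x^3 - 39x^2 + 507x - 2530. Since g(x) = h(x - 13) where h(x) = x^3 - 333, and h is irreducible over Q (because 333 is not a perfect cube, so h has no rational root, and a monic cubic with no rational root is irreducible), g is also irreducible (irreducibility is preserved under the substitution x → x - 13). Hence m_α(x) = x^3 - 39x^2 + 507x - 2530.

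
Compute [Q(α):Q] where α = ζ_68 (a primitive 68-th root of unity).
[Q(α):Q] = 32

The minimal polynomial of ζ_68 over Q is the 68-th cyclotomic polynomial Φ_68(x), which is irreducible over Q and has degree φ(68) = 32. Hence [Q(α):Q] = φ(68) = 32.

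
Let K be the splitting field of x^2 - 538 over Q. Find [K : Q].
[K : Q] = 2

f(x) = x^2 - 538 factors as (x - √538)(x + √538). The splitting field is K = Q(√538). Since 538 is squarefree and > 1, it is not a perfect square, so x^2 - 538 is irreducible over Q and [Q(√538) : Q] = 2. Hence [K : Q] = 2.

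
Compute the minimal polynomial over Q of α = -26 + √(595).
m_α(x) = x^2 + 52x + 81

From α + 26 = √(595), squaring gives (α + 26)^2 = 595, i.e. α^2 + 52α + 676 = 595, so α^2 + 52α + 81 = 0. The discriminant of x^2 + 52x + 81 is (52)^2 - 4·(81) = 2704 - 324 = 2380, and 4·(595) is not a perfect square in Q since 595 is squarefree and ≠ 1. Hence x^2 + 52x + 81 is irreducible over Q and is the minimal polynomial of α.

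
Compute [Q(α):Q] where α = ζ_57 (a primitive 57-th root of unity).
[Q(α):Q] = 36

The minimal polynomial of ζ_57 over Q is the 57-th cyclotomic polynomial Φ_57(x), which is irreducible over Q and has degree φ(57) = 36. Hence [Q(α):Q] = φ(57) = 36.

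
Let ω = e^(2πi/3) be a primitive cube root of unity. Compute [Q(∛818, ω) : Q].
[Q(∛818, ω) : Q] = 6

[Q(∛818):Q] = 3 (min poly x^3 - 818, irreducible since 818 is not a perfect cube). [Q(ω):Q] = 2 (min poly x^2 + x + 1). Since Q(∛818) ⊂ R and ω ∉ R, we have ω ∉ Q(∛818), so x^2 + x + 1 remains irreducible over Q(∛818) and [Q(∛818, ω) : Q(∛818)] = 2. By the tower law, [Q(∛818, ω) : Q] = 3 · 2 = 6. (In fact Q(∛818, ω) is the splitting field of x^3 - 818 over Q.)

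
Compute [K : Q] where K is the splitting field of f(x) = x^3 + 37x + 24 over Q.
[K : Q] = 6

By the rational root test, any rational root of the monic integer polynomial f(x) = x^3 + 37x + 24 must be an integer dividing the constant term 24, i.e. one of ±{1, 2, 3, 4, 6, 8, 12, 24}. Evaluating: f(1) = 62, f(-1) = -14, f(2) = 106, f(-2) = -58, f(3) = 162, f(-3) = -114, f(4) = 236, f(-4) = -188, f(6) = 462, f(-6) = -414, f(8) = 832, f(-8) = -784, f(12) = 2196, f(-12) = -2148, f(24) = 14736, f(-24) = -14688; none is 0, so f has no rational root and is therefore irreducible over Q (a cubic with no linear factor over a field is irreducible). For an irreducible cubic, the Galois group is A_3 or S_3 according as the discriminant disc(f) = -4a^3 - 27b^2 = -4·(37)^3 - 27·(24)^2 = -218164 is or is not a square in Q. Here disc(f) = -218164 is not a perfect square in Q, so the Galois group of f over Q is not contained in A_3 and must be all of S_3. The splitting field has degree |S_3| = 6 over Q, so [K : Q] = 6.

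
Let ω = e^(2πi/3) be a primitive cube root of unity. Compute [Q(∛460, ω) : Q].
[Q(∛460, ω) : Q] = 6

[Q(∛460):Q] = 3 (min poly x^3 - 460, irreducible since 460 is not a perfect cube). [Q(ω):Q] = 2 (min poly x^2 + x + 1). Since Q(∛460) ⊂ R and ω ∉ R, we have ω ∉ Q(∛460), so x^2 + x + 1 remains irreducible over Q(∛460) and [Q(∛460, ω) : Q(∛460)] = 2. By the tower law, [Q(∛460, ω) : Q] = 3 · 2 = 6. (In fact Q(∛460, ω) is the splitting field of x^3 - 460 over Q.)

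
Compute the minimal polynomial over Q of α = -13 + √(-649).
m_α(x) = x^2 + 26x + 818

From α + 13 = √(-649), squaring gives (α + 13)^2 = -649, i.e. α^2 + 26α + 169 = -649, so α^2 + 26α + 818 = 0. The discriminant of x^2 + 26x + 818 is (26)^2 - 4·(818) = 676 - 3272 = -2596, and 4·(-649) is not a perfect square in Q since -649 is squarefree and ≠ 1. Hence x^2 + 26x + 818 is irreducible over Q and is the minimal polynomial of α.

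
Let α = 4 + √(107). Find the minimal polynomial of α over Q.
m_α(x) = x^2 - 8x - 91

From α - 4 = √(107), squaring gives (α - 4)^2 = 107, i.e. α^2 - 8α + 16 = 107, so α^2 - 8α - 91 = 0. The discriminant of x^2 - 8x - 91 is (-8)^2 - 4·(-91) = 64 + 364 = 428, and 4·(107) is not a perfect square in Q since 107 is squarefree and ≠ 1. Hence x^2 - 8x - 91 is irreducible over Q and is the minimal polynomial of α.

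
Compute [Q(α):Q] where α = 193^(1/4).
[Q(α):Q] = 4

α is a root of x^4 - 193. By Eisenstein's criterion at the prime p = 193 (which divides the constant term 193 but p^2 = 37249 does not, since 193 is squarefree), x^4 - 193 is irreducible over Q. Hence [Q(α):Q] = 4.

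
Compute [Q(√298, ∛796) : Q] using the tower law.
[Q(√298, ∛796) : Q] = 6

Let L = Q(√298, ∛796). Since Q(√298) ⊂ L and [Q(√298):Q] = 2, the tower law gives 2 | [L:Q]. Likewise Q(∛796) ⊂ L with [Q(∛796):Q] = 3 (because 796 is not a perfect cube), so 3 | [L:Q]. As gcd(2,3) = 1, [L:Q] is divisible by 6. Conversely L is generated over Q by √298 and ∛796, so [L:Q] ≤ 2·3 = 6. Therefore [Q(√298, ∛796) : Q] = 6.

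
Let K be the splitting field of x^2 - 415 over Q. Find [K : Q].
[K : Q] = 2

f(x) = x^2 - 415 factors as (x - √415)(x + √415). The splitting field is K = Q(√415). Since 415 is squarefree and > 1, it is not a perfect square, so x^2 - 415 is irreducible over Q and [Q(√415) : Q] = 2. Hence [K : Q] = 2.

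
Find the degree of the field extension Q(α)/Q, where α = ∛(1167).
[Q(α):Q] = 3

The minimal polynomial of α is x^3 - 1167, irreducible over Q since 1167 is not a perfect cube (so x^3 - 1167 has no rational root). Hence [Q(α):Q] = deg(m_α) = 3.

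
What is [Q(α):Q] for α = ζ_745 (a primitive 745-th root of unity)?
[Q(α):Q] = 592

The minimal polynomial of ζ_745 over Q is the 745-th cyclotomic polynomial Φ_745(x), which is irreducible over Q and has degree φ(745) = 592. Hence [Q(α):Q] = φ(745) = 592.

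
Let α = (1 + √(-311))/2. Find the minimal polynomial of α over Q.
m_α(x) = x^2 - x + 78

From 2α - 1 = √(-311), squaring gives (2α - 1)^2 = -311, i.e. 4α^2 - 4α + 1 = -311, so α^2 - α + (1 + 311)/4 = 0. Since -311 ≡ 1 (mod 4), (1 + 311)/4 = 78 ∈ Z. The polynomial x^2 - x + 78 has discriminant 1 - 4·(78) = -311, which is not a perfect square in Q (d = -311 is squarefree and ≠ 1), so x^2 - x + 78 is irreducible over Q. It is the minimal polynomial of α.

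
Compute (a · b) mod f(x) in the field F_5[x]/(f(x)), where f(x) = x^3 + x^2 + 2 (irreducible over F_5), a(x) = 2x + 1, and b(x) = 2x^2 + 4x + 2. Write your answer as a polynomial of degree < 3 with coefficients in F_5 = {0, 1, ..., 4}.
a · b ≡ x^2 + 3x + 4 (mod f(x))

Multiply in F_5[x]: a(x)·b(x) = (2x + 1)·(2x^2 + 4x + 2) = 4x^3 + 3x + 2. This has degree ≥ 3, so divide by f(x) over F_5: 4x^3 + 3x + 2 = (4)·(x^3 + x^2 + 2) + (x^2 + 3x + 4). Hence a·b ≡ x^2 + 3x + 4 (mod f). (F_5[x]/(f) is a field with 5^3 = 125 elements since f is irreducible of degree 3.)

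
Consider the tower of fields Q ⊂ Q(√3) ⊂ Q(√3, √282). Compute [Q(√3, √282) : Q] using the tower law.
[Q(√3, √282) : Q] = 4

[Q(√3):Q] = 2 (min poly x^2 - 3, irreducible since 3 is squarefree > 1). For the top step, suppose √282 ∈ Q(√3), say √282 = c + d√3 with c, d ∈ Q. Squaring: 282 = c^2 + 3d^2 + 2cd√3. Since √3 ∉ Q this forces 2cd = 0. If d = 0 then √282 = c ∈ Q, contradicting 282 squarefree > 1. If c = 0 then 282 = 3d^2, so 3·282 = (3d)^2 is a perfect square in Q — but 3·282 = 846 is not a perfect square (since 3 and 282 are distinct squarefree integers). Contradiction. Hence √282 ∉ Q(√3), so x^2 - 282 stays irreducible over Q(√3) and [Q(√3, √282) : Q(√3)] = 2. By the tower law, [Q(√3, √282) : Q] = 2 · 2 = 4.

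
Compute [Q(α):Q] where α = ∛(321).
[Q(α):Q] = 3

The minimal polynomial of α is x^3 - 321, irreducible over Q since 321 is not a perfect cube (so x^3 - 321 has no rational root). Hence [Q(α):Q] = deg(m_α) = 3.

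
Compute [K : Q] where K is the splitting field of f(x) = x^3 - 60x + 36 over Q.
[K : Q] = 6

By the rational root test, any rational root of the monic integer polynomial f(x) = x^3 - 60x + 36 must be an integer dividing the constant term 36, i.e. one of ±{1, 2, 3, 4, 6, 9, 12, 18, 36}. Evaluating: f(1) = -23, f(-1) = 95, f(2) = -76, f(-2) = 148, f(3) = -117, f(-3) = 189, f(4) = -140, f(-4) = 212, f(6) = -108, f(-6) = 180, f(9) = 225, f(-9) = -153, f(12) = 1044, f(-12) = -972, f(18) = 4788, f(-18) = -4716, f(36) = 44532, f(-36) = -44460; none is 0, so f has no rational root and is therefore irreducible over Q (a cubic with no linear factor over a field is irreducible). For an irreducible cubic, the Galois group is A_3 or S_3 according as the discriminant disc(f) = -4a^3 - 27b^2 = -4·(-60)^3 - 27·(36)^2 = 829008 is or is not a square in Q. Here disc(f) = 829008 is not a perfect square in Q, so the Galois group of f over Q is not contained in A_3 and must be all of S_3. The splitting field has degree |S_3| = 6 over Q, so [K : Q] = 6.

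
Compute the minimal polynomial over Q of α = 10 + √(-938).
m_α(x) = x^2 - 20x + 1038

From α - 10 = √(-938), squaring gives (α - 10)^2 = -938, i.e. α^2 - 20α + 100 = -938, so α^2 - 20α + 1038 = 0. The discriminant of x^2 - 20x + 1038 is (-20)^2 - 4·(1038) = 400 - 4152 = -3752, and 4·(-938) is not a perfect square in Q since -938 is squarefree and ≠ 1. Hence x^2 - 20x + 1038 is irreducible over Q and is the minimal polynomial of α.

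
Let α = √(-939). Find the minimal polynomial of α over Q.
m_α(x) = x^2 + 939

α satisfies α^2 + 939 = 0, so x^2 + 939 annihilates α. Since d = -939 is squarefree and ≠ 1, it is not a perfect square in Q, so x^2 + 939 has no rational root and is therefore irreducible over Q (a degree-2 polynomial over a field is irreducible iff it has no root). Hence m_α(x) = x^2 + 939.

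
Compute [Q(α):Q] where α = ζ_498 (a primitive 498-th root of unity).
[Q(α):Q] = 164

The minimal polynomial of ζ_498 over Q is the 498-th cyclotomic polynomial Φ_498(x), which is irreducible over Q and has degree φ(498) = 164. Hence [Q(α):Q] = φ(498) = 164.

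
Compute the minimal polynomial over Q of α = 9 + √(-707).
m_α(x) = x^2 - 18x + 788

From α - 9 = √(-707), squaring gives (α - 9)^2 = -707, i.e. α^2 - 18α + 81 = -707, so α^2 - 18α + 788 = 0. The discriminant of x^2 - 18x + 788 is (-18)^2 - 4·(788) = 324 - 3152 = -2828, and 4·(-707) is not a perfect square in Q since -707 is squarefree and ≠ 1. Hence x^2 - 18x + 788 is irreducible over Q and is the minimal polynomial of α.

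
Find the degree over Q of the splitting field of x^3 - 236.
[K : Q] = 6

The roots of x^3 - 236 are ∛236, ω∛236, ω^2∛236 where ω = e^(2πi/3) is a primitive cube root of unity, so K = Q(∛236, ω). Now [Q(∛236):Q] = 3 (since 236 is not a perfect cube, x^3 - 236 is irreducible) and [Q(ω):Q] = 2. Both 2 and 3 divide [K:Q], and [K:Q] ≤ 3·2 = 6, so [K:Q] = 6. (Equivalently: Q(∛236) ⊂ R but ω ∉ R, so [K : Q(∛236)] = 2.)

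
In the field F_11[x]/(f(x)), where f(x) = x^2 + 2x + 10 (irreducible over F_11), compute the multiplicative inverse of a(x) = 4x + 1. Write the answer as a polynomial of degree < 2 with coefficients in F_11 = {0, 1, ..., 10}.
a(x)^(-1) ≡ 4x + 7 (mod f(x))

Since f is irreducible over F_11, F_11[x]/(f) is a field and a(x) ≠ 0 has an inverse. Apply the extended Euclidean algorithm to f(x) and a(x) in F_11[x]: f(x) = (3x + 8)·a(x) + (2). The last nonzero remainder is the constant 2 = gcd(f, a) in F_11. Back-substituting through the division chain expresses 2 = s(x)·a(x) + t(x)·f(x) with s(x) ≡ 8x + 3 (mod f), so (8x + 3)·a(x) ≡ 2 (mod f). Multiplying by 2^(-1) ≡ 6 in F_11 gives a(x)^(-1) ≡ 6·(8x + 3) ≡ 4x + 7 (mod f). Check: (4x + 1)·(4x + 7) = 5x^2 + 10x + 7 ≡ 1 (mod x^2 + 2x + 10).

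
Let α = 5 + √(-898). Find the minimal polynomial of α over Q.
m_α(x) = x^2 - 10x + 923

From α - 5 = √(-898), squaring gives (α - 5)^2 = -898, i.e. α^2 - 10α + 25 = -898, so α^2 - 10α + 923 = 0. The discriminant of x^2 - 10x + 923 is (-10)^2 - 4·(923) = 100 - 3692 = -3592, and 4·(-898) is not a perfect square in Q since -898 is squarefree and ≠ 1. Hence x^2 - 10x + 923 is irreducible over Q and is the minimal polynomial of α.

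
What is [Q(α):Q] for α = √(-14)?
[Q(α):Q] = 2

[Q(α):Q] equals the degree of the minimal polynomial of α. Here α^2 = -14 and x^2 + 14 is irreducible (d = -14 is squarefree, ≠ 1, hence not a square), so deg(m_α) = 2. Thus [Q(α):Q] = 2.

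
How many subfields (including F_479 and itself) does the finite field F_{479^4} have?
F_{479^4} has 3 subfields

The subfields of F_{p^n} are exactly the fields F_{p^d} for d | n (each is the fixed field of the unique index-d subgroup of Gal(F_{p^n}/F_p) ≅ Z/nZ). The divisors of n = 4 are {1, 2, 4}, giving 3 subfields: F_{479^1}, F_{479^2}, F_{479^4}.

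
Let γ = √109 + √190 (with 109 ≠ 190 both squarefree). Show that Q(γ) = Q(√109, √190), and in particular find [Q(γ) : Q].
[Q(γ) : Q] = 4 (equivalently, Q(γ) = Q(√109, √190))

Obviously Q(γ) ⊆ Q(√109, √190), and [Q(√109, √190):Q] = 4 (since 109, 190 are distinct squarefree integers > 1 with 20710 not a perfect square). To show equality we compute the minimal polynomial of γ. From γ = √109 + √190: γ^2 = 109 + 2√(20710) + 190 = 299 + 2√(20710), so γ^2 - 299 = 2√(20710); squaring, (γ^2 - 299)^2 = 4·20710, i.e. γ^4 - 598γ^2 + 89401 - 82840 = 0, i.e. γ^4 - 598γ^2 + 6561 = 0. So γ is a root of x^4 - 598x^2 + 6561. This polynomial is irreducible over Q: it has no rational root (each ±√109 ± √190 is irrational), and any factorization into two quadratics over Q would force √(20710) ∈ Q (pairing opposite roots) or √109, √190 ∈ Q (other pairings), all impossible. Hence [Q(γ):Q] = 4 = [Q(√109, √190):Q], so Q(γ) = Q(√109, √190).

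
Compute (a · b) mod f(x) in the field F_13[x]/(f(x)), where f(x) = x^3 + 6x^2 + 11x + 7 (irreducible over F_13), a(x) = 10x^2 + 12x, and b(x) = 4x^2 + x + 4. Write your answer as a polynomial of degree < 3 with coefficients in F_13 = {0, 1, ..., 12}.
a · b ≡ 2x^2 + 2x (mod f(x))

Multiply in F_13[x]: a(x)·b(x) = (10x^2 + 12x)·(4x^2 + x + 4) = x^4 + 6x^3 + 9x. This has degree ≥ 3, so divide by f(x) over F_13: x^4 + 6x^3 + 9x = (x)·(x^3 + 6x^2 + 11x + 7) + (2x^2 + 2x). Hence a·b ≡ 2x^2 + 2x (mod f). (F_13[x]/(f) is a field with 13^3 = 2197 elements since f is irreducible of degree 3.)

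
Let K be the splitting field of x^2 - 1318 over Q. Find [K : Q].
[K : Q] = 2

f(x) = x^2 - 1318 factors as (x - √1318)(x + √1318). The splitting field is K = Q(√1318). Since 1318 is squarefree and > 1, it is not a perfect square, so x^2 - 1318 is irreducible over Q and [Q(√1318) : Q] = 2. Hence [K : Q] = 2.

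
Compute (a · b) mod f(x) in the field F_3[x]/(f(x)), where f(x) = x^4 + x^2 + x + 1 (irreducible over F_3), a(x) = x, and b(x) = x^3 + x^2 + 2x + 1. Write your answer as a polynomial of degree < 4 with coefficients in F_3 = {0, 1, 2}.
a · b ≡ x^3 + x^2 + 2 (mod f(x))

Multiply in F_3[x]: a(x)·b(x) = (x)·(x^3 + x^2 + 2x + 1) = x^4 + x^3 + 2x^2 + x. This has degree ≥ 4, so divide by f(x) over F_3: x^4 + x^3 + 2x^2 + x = (1)·(x^4 + x^2 + x + 1) + (x^3 + x^2 + 2). Hence a·b ≡ x^3 + x^2 + 2 (mod f). (F_3[x]/(f) is a field with 3^4 = 81 elements since f is irreducible of degree 4.)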